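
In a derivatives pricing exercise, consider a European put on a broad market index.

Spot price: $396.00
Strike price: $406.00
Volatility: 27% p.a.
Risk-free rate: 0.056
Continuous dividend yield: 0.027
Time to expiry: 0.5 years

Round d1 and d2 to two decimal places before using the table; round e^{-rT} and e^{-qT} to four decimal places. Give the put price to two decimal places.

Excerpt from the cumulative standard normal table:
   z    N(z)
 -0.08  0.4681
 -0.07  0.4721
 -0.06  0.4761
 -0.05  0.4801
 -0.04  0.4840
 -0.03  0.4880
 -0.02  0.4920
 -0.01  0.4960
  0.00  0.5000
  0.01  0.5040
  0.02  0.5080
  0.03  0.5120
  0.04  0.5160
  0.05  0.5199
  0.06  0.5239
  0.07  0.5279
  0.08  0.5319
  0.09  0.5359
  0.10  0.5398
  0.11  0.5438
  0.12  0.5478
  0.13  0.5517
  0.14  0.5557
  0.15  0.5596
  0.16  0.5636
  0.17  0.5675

σ√T = 0.27·√0.5 = 0.1909
d₁ = [ln(396/406) + (0.056 − 0.027 + 0.27²/2)·0.5] / 0.1909 = [-0.0249 + 0.0327] / 0.1909 = 0.0408 ≈ 0.04
d₂ = d₁ − σ√T = 0.0408 − 0.1909 = -0.1501 ≈ -0.15
e^(−qT) = e^(−0.027·0.5) = 0.9866;  e^(−rT) = e^(−0.056·0.5) = 0.9724
N(−d₂) = N(0.15) = 0.5596;  N(−d₁) = N(-0.04) = 0.4840
P = 406·0.9724·0.5596 − 396·0.9866·0.4840 = 220.9269 − 189.0957 = 31.8312

$31.83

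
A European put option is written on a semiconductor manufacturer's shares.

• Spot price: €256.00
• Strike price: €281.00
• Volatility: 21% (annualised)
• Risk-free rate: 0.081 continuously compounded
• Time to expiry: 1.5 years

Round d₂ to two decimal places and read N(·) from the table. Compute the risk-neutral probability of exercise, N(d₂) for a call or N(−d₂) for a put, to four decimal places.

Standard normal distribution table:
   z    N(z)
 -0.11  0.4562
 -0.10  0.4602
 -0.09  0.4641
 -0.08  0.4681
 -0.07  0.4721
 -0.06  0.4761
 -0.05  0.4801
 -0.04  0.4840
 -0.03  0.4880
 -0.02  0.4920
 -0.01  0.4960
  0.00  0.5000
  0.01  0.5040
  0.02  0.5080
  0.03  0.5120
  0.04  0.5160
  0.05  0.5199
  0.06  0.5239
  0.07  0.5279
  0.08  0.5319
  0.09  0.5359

0.5080

σ√T = 0.21·√1.5 = 0.2572
d₁ = [ln(256/281) + (0.081 + 0.21²/2)·1.5] / 0.2572 = [-0.0932 + 0.1546] / 0.2572 = 0.2387 → 0.24
d₂ = d₁ − σ√T = 0.2387 − 0.2572 = -0.0185 → -0.02
Risk-neutral Pr[S_T < K] = N(−d₂) = N(0.02) = 0.5080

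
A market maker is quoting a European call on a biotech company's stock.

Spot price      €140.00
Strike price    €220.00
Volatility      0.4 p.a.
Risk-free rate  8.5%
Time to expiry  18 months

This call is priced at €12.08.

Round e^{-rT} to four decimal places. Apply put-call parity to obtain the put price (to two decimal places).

€65.75

e^(−rT) = e^(−0.085·1.5) = 0.8803
Put-call parity: C − P = S − K·e^(−rT) = 140 − 220·0.8803 = 140 − 193.6660 = -53.6660
P = C − (C − P) = 12.08 − (-53.6660) = 65.7460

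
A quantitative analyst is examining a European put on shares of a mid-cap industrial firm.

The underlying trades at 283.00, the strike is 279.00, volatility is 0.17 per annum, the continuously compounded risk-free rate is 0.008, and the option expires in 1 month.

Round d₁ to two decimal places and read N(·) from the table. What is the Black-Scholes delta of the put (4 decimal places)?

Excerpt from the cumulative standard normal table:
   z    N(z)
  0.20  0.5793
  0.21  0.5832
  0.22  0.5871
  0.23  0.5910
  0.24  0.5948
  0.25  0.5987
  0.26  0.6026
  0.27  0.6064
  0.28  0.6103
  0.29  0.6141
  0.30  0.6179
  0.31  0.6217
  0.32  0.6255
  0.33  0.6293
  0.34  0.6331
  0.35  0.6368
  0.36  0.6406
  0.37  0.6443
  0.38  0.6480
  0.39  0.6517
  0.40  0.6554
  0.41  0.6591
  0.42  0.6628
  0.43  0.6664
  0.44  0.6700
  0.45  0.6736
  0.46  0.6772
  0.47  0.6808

σ√T = 0.17·√0.08333 = 0.0491
d₁ = [ln(283/279) + (0.008 + ½·0.17²)·0.08333] / (σ√T) = (0.0142 + 0.0019) / 0.0491 = 0.3282 which rounds to 0.33
N(d₁) = N(0.33) = 0.6293
Δ_put = N(d₁) − 1 = 0.6293 − 1 = -0.3707

-0.3707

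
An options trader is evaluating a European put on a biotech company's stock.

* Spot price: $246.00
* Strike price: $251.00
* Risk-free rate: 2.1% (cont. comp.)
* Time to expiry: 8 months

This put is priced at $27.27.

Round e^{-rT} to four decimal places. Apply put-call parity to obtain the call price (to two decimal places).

$25.76

exp(−rT) = exp(−0.021·0.6667) = 0.9861
Put-call parity: C − P = S − K·e^(−rT) = 246 − 251·0.9861 = 246 − 247.5111 = -1.5111
C = P + (C − P) = 27.27 + (-1.5111) = 25.7589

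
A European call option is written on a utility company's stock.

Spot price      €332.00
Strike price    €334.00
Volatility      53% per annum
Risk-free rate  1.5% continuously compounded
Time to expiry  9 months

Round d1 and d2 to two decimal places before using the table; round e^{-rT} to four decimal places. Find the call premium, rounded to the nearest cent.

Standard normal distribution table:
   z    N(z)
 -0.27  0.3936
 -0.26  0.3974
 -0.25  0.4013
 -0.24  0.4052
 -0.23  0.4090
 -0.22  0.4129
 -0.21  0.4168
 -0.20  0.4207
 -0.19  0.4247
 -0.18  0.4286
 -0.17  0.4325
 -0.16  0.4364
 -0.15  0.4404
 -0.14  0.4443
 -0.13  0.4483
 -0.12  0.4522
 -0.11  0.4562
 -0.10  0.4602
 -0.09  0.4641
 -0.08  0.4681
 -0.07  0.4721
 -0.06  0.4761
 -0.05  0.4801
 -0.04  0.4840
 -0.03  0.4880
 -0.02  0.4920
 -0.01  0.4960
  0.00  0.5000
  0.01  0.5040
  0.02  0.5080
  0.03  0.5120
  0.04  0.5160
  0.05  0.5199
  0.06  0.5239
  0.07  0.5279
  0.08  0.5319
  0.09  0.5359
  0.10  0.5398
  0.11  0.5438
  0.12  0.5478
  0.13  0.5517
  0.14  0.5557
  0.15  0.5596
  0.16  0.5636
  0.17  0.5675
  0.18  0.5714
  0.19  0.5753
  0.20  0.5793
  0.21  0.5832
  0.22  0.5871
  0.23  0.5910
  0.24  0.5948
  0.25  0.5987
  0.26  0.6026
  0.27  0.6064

€61.11

σ√T = 0.53·√0.75 = 0.4590
d₁ = [ln(332/334) + (0.015 + 0.53²/2)·0.75] / 0.4590 = [-0.0060 + 0.1166] / 0.4590 = 0.2409 which rounds to 0.24
d₂ = d₁ − σ√T = 0.2409 − 0.4590 = -0.2181 which rounds to -0.22
exp(−rT) = exp(−0.015·0.75) = 0.9888
N(d₁) = N(0.24) = 0.5948;  N(d₂) = N(-0.22) = 0.4129
C = 332·0.5948 − 334·0.9888·0.4129 = 197.4736 − 136.3640 = 61.1096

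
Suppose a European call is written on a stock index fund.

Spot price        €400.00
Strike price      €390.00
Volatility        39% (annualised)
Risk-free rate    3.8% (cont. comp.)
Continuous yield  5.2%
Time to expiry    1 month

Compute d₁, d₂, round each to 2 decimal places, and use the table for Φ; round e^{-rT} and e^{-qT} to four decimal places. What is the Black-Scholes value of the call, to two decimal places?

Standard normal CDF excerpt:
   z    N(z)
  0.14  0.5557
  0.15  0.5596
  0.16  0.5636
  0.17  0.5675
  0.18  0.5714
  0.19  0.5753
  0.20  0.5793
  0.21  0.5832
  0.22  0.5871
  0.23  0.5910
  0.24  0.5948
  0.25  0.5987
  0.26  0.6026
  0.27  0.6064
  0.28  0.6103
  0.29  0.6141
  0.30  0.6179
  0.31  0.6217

€22.42

T = 0.08333;  σ√T = 0.1126
ln(S/K) + (r − q + σ²/2)T = ln(400/390) + (0.038 − 0.052 + 0.39²/2)·0.08333 = 0.0253 + 0.0052 = 0.0305
d₁ = 0.0305 / 0.1126 = 0.2708 → 0.27
d₂ = d₁ − σ√T = 0.2708 − 0.1126 = 0.1582 → 0.16
e^(−qT) = e^(−0.052·0.08333) = 0.9957;  e^(−rT) = e^(−0.038·0.08333) = 0.9968
C = 400·0.9957·N(0.27) − 390·0.9968·N(0.16) = 400·0.9957·0.6064 − 390·0.9968·0.5636 = 241.5170 − 219.1006 = 22.4164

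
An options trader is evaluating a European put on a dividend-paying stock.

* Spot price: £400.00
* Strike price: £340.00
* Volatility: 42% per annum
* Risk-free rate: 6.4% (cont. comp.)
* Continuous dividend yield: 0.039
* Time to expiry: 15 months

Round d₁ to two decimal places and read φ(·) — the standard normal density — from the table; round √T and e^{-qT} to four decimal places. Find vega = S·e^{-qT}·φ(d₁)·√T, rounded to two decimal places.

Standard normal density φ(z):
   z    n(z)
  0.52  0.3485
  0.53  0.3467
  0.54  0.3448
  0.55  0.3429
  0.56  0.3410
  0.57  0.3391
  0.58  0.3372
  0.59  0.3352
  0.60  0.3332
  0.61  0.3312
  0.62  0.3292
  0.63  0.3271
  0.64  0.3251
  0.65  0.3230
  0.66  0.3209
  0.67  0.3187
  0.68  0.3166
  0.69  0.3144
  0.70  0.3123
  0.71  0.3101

137.57

σ√T = 0.42·√1.25 = 0.4696
d₁ = [ln(400/340) + (0.064 − 0.039 + 0.42²/2)·1.25] / 0.4696 = [0.1625 + 0.1415] / 0.4696 = 0.6474 ≈ 0.65
√T = √1.25 = 1.1180
φ(d₁) = φ(0.65) = 0.3230
exp(−qT) = exp(−0.039·1.25) = 0.9524
vega = S·exp(−qT)·φ(d₁)·√T = 400·0.9524·0.3230·1.1180 = 137.5700
(Call and put vega coincide under Black-Scholes.)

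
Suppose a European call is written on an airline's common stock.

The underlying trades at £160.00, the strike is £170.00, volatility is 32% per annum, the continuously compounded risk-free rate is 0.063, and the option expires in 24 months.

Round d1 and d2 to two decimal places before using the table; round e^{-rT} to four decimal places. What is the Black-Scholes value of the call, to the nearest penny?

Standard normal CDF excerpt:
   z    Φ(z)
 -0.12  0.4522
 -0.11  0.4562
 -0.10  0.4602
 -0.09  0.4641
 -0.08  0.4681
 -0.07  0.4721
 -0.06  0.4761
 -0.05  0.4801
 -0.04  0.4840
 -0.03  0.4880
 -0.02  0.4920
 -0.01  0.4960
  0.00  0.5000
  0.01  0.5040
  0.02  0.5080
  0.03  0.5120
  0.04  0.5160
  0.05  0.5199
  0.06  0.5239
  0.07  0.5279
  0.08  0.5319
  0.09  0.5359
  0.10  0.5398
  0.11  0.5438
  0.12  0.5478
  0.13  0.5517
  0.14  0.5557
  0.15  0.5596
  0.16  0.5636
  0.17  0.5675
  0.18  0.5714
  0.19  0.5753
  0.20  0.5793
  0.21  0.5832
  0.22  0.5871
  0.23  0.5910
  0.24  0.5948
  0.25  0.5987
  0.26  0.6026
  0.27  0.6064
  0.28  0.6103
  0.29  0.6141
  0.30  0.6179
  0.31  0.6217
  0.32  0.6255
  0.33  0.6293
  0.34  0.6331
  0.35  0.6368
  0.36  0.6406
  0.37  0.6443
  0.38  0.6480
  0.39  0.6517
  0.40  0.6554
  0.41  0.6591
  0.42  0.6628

T = 2;  σ√T = 0.4525
d₁ = [ln(160/170) + (0.063 + 0.32²/2)·2] / 0.4525 = [-0.0606 + 0.2284] / 0.4525 = 0.3707 which rounds to 0.37
d₂ = d₁ − σ√T = 0.3707 − 0.4525 = -0.0818 which rounds to -0.08
exp(−rT) = exp(−0.063·2) = 0.8816
C = 160·N(0.37) − 170·0.8816·N(-0.08) = 160·0.6443 − 170·0.8816·0.4681 = 103.0880 − 70.1551 = 32.9329

£32.93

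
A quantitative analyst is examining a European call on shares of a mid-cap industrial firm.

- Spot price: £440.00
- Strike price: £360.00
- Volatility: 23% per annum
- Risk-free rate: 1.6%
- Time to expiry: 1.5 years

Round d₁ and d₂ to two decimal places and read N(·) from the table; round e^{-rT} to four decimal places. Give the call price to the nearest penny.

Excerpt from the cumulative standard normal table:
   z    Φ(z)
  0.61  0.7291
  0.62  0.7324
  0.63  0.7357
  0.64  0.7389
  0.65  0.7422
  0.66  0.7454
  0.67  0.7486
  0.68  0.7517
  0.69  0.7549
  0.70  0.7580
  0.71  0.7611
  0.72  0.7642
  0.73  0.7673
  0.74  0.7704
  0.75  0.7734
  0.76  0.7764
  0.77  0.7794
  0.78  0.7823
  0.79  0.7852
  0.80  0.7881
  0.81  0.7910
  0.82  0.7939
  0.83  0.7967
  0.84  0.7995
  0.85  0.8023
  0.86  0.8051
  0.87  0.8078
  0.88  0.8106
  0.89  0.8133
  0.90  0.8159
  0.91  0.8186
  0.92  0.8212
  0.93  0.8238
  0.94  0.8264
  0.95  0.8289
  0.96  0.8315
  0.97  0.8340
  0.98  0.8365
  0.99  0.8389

£101.63

σ√T = 0.23·√1.5 = 0.2817
d₁ = [ln(440/360) + (0.016 + ½·0.23²)·1.5] / (σ√T) = (0.2007 + 0.0637) / 0.2817 = 0.9384 ⇒ 0.94
d₂ = 0.9384 − 0.2817 = 0.6567 ⇒ 0.66
exp(−rT) = exp(−0.016·1.5) = 0.9763
N(d₁) = N(0.94) = 0.8264;  N(d₂) = N(0.66) = 0.7454
C = 440·0.8264 − 360·0.9763·0.7454 = 363.6160 − 261.9842 = 101.6318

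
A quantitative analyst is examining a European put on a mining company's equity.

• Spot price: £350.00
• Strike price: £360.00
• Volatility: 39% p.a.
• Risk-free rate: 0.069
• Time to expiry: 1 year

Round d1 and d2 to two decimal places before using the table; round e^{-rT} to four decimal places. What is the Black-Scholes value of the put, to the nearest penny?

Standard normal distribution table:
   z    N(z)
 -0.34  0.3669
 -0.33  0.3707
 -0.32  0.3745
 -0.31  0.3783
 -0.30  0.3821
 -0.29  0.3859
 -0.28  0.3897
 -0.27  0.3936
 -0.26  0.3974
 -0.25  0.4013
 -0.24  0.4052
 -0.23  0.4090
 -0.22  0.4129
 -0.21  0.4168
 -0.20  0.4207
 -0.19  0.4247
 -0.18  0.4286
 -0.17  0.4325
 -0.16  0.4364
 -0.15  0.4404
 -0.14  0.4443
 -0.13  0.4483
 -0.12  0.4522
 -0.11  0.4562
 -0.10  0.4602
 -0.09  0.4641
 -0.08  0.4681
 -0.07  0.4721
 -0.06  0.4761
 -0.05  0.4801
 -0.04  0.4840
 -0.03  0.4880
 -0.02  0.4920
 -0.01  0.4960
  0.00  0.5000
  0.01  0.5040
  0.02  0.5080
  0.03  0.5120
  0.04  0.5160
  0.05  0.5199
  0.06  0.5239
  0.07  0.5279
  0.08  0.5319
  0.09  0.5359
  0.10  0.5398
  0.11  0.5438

σ√T = 0.39 × 1.0000 = 0.3900
ln(S/K) + (r + σ²/2)T = ln(350/360) + (0.069 + 0.39²/2)·1 = -0.0282 + 0.1451 = 0.1169
d₁ = 0.1169 / 0.3900 = 0.2997 → 0.30
d₂ = d₁ − σ√T = 0.2997 − 0.3900 = -0.0903 → -0.09
exp(−rT) = exp(−0.069·1) = 0.9333
N(−d₂) = N(0.09) = 0.5359;  N(−d₁) = N(-0.30) = 0.3821
P = 360·0.9333·0.5359 − 350·0.3821 = 180.0560 − 133.7350 = 46.3210

£46.32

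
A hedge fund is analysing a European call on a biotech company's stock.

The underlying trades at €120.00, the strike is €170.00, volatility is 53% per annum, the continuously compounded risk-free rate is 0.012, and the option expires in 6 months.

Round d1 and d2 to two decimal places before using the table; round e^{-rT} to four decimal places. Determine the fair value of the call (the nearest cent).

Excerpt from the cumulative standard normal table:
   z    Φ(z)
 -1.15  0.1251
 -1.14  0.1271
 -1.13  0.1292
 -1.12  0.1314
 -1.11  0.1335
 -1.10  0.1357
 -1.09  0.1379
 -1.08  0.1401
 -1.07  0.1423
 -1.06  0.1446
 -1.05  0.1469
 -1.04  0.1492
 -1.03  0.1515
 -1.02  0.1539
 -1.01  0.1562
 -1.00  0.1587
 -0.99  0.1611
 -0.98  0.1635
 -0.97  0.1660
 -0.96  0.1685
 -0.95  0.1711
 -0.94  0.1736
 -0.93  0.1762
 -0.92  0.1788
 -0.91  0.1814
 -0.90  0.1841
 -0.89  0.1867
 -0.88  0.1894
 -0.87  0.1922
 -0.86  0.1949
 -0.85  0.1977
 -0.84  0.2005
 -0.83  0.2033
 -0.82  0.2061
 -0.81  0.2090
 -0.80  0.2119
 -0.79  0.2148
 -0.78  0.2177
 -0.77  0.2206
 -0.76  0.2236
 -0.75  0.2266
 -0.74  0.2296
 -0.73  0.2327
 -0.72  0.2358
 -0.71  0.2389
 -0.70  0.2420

€4.99

σ√T = 0.53 × 0.7071 = 0.3748
ln(S/K) + (r + σ²/2)T = ln(120/170) + (0.012 + 0.53²/2)·0.5 = -0.3483 + 0.0762 = -0.2721
d₁ = -0.2721 / 0.3748 = -0.7260 which rounds to -0.73
d₂ = d₁ − σ√T = -0.7260 − 0.3748 = -1.1008 which rounds to -1.10
exp(−rT) = exp(−0.012·0.5) = 0.9940
C = 120·N(-0.73) − 170·0.9940·N(-1.10) = 120·0.2327 − 170·0.9940·0.1357 = 27.9240 − 22.9306 = 4.9934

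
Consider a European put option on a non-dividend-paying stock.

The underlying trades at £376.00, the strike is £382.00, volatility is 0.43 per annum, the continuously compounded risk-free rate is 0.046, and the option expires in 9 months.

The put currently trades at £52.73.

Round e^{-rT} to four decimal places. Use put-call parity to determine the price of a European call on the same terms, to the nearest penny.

e^(−rT) = e^(−0.046·0.75) = 0.9661
Put-call parity: C − P = S − K·e^(−rT) = 376 − 382·0.9661 = 376 − 369.0502 = 6.9498
C = P + (C − P) = 52.73 + (6.9498) = 59.6798

£59.68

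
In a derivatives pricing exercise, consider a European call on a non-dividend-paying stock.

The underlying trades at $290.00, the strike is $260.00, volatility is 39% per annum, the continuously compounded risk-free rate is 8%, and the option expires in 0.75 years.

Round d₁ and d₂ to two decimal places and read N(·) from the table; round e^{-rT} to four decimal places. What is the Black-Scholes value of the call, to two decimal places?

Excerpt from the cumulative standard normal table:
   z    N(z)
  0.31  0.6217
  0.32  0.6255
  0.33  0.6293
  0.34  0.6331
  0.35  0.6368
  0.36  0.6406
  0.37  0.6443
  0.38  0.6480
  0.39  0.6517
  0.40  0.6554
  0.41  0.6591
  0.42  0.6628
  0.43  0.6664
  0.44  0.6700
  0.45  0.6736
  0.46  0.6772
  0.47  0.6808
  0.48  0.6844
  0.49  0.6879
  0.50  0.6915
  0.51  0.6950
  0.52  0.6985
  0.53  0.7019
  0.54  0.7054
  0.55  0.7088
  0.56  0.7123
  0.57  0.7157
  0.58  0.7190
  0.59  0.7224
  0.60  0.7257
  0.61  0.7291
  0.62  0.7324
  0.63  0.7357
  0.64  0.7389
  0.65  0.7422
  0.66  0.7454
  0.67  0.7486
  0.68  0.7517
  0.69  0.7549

T = 0.75;  σ√T = 0.3377
ln(S/K) + (r + σ²/2)T = ln(290/260) + (0.08 + 0.39²/2)·0.75 = 0.1092 + 0.1170 = 0.2262
d₁ = 0.2262 / 0.3377 = 0.6698 → 0.67
d₂ = d₁ − σ√T = 0.6698 − 0.3377 = 0.3321 → 0.33
e^(−rT) = e^(−0.08·0.75) = 0.9418
C = 290·N(0.67) − 260·0.9418·N(0.33) = 290·0.7486 − 260·0.9418·0.6293 = 217.0940 − 154.0954 = 62.9986

$63.00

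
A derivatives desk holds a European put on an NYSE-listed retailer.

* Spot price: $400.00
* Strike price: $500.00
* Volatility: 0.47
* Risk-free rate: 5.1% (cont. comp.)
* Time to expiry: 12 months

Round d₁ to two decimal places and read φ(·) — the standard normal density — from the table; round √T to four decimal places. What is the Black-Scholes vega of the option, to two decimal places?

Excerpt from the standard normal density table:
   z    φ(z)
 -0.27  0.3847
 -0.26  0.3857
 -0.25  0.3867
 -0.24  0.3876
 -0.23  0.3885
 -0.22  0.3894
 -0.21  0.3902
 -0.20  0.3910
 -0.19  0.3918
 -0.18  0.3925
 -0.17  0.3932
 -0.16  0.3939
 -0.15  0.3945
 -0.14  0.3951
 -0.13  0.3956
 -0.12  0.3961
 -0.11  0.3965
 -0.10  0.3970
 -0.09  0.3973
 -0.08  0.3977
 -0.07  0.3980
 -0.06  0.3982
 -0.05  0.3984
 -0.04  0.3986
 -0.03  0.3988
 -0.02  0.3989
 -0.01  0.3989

158.24

σ√T = 0.47 × 1.0000 = 0.4700
d₁ = [ln(400/500) + (0.051 + ½·0.47²)·1] / (σ√T) = (-0.2231 + 0.1614) / 0.4700 = -0.1313 which rounds to -0.13
√T = √1 = 1.0000
φ(d₁) = φ(-0.13) = 0.3956
vega = S·φ(d₁)·√T = 400·0.3956·1.0000 = 158.2400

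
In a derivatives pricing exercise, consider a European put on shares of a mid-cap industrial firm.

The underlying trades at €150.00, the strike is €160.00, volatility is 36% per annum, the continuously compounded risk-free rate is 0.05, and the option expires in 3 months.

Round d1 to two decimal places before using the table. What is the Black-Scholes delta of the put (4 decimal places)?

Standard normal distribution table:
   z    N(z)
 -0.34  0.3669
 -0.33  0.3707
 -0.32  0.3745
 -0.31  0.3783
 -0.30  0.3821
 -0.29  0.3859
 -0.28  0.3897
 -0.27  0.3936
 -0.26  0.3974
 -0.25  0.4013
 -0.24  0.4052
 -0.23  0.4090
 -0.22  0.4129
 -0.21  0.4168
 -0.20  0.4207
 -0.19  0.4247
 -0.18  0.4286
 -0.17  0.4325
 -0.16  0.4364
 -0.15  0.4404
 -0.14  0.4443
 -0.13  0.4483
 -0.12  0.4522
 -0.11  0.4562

-0.5793

σ√T = 0.36 × 0.5000 = 0.1800
ln(S/K) + (r + σ²/2)T = ln(150/160) + (0.05 + 0.36²/2)·0.25 = -0.0645 + 0.0287 = -0.0358
d₁ = -0.0358 / 0.1800 = -0.1991 ≈ -0.20
N(d₁) = N(-0.20) = 0.4207
Δ_put = N(d₁) − 1 = 0.4207 − 1 = -0.5793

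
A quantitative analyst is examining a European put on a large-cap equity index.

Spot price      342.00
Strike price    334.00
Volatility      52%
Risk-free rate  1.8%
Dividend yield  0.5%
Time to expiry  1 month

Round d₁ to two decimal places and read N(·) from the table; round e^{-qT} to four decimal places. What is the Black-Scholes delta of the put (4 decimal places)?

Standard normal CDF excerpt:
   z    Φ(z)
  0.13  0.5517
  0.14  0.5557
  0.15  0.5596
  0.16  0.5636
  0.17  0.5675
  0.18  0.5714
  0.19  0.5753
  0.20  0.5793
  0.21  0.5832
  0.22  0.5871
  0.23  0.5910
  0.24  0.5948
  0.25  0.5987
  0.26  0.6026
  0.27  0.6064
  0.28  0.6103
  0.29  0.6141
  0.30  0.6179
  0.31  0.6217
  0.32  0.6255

σ√T = 0.52·√0.08333 = 0.1501
d₁ = [ln(342/334) + (0.018 − 0.005 + ½·0.52²)·0.08333] / (σ√T) = (0.0237 + 0.0123) / 0.1501 = 0.2400 → 0.24
N(d₁) = N(0.24) = 0.5948
Δ_put = exp(−qT)·(N(d₁) − 1) = 0.9996·(0.5948 − 1) = -0.4050

-0.4050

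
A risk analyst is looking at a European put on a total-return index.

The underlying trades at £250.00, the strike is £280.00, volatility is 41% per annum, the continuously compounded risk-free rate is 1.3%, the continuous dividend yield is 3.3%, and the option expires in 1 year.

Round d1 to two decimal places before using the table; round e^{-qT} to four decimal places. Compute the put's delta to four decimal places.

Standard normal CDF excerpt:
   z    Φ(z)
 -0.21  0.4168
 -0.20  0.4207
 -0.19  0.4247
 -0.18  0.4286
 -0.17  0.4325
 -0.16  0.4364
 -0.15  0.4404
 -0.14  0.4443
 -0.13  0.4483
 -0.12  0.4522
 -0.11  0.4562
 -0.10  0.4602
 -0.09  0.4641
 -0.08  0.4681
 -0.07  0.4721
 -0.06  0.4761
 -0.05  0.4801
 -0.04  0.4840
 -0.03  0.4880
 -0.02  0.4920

-0.5300

T = 1;  σ√T = 0.4100
ln(S/K) + (r − q + σ²/2)T = ln(250/280) + (0.013 − 0.033 + 0.41²/2)·1 = -0.1133 + 0.0640 = -0.0493
d₁ = -0.0493 / 0.4100 = -0.1202 ⇒ -0.12
N(d₁) = N(-0.12) = 0.4522
Δ_put = e^(−qT)·(N(d₁) − 1) = 0.9675·(0.4522 − 1) = -0.5300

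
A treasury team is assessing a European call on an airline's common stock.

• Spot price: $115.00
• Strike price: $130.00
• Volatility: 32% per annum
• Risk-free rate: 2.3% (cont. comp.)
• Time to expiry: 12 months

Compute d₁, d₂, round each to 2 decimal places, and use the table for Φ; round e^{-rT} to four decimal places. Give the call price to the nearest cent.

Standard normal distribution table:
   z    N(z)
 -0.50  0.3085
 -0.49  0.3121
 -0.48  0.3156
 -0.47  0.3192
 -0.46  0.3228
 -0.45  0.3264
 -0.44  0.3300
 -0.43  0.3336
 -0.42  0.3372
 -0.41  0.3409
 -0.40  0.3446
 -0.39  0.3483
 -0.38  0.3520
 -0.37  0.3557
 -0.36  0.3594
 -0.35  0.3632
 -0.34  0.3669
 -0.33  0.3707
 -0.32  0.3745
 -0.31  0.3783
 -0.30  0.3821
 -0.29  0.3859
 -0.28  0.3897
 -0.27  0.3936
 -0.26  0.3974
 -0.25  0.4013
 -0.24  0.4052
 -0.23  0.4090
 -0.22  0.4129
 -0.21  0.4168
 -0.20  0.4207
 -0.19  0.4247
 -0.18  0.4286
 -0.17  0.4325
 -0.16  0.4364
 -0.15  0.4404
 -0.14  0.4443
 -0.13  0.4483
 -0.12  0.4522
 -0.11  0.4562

σ√T = 0.32 × 1.0000 = 0.3200
ln(S/K) + (r + σ²/2)T = ln(115/130) + (0.023 + 0.32²/2)·1 = -0.1226 + 0.0742 = -0.0484
d₁ = -0.0484 / 0.3200 = -0.1513 ≈ -0.15
d₂ = d₁ − σ√T = -0.1513 − 0.3200 = -0.4713 ≈ -0.47
exp(−rT) = exp(−0.023·1) = 0.9773
N(d₁) = N(-0.15) = 0.4404;  N(d₂) = N(-0.47) = 0.3192
C = 115·0.4404 − 130·0.9773·0.3192 = 50.6460 − 40.5540 = 10.0920

$10.09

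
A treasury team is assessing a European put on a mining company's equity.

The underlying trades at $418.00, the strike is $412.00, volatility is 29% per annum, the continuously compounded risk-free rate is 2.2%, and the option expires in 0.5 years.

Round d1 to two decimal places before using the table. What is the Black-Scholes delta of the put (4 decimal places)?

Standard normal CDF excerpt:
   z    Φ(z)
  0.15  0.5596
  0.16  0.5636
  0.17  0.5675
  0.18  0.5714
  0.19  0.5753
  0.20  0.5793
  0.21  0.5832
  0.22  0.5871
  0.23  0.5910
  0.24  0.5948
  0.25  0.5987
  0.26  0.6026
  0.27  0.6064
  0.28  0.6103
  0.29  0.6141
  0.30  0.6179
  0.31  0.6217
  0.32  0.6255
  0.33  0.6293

σ√T = 0.29 × 0.7071 = 0.2051
d₁ = [ln(418/412) + (0.022 + 0.29²/2)·0.5] / 0.2051 = [0.0145 + 0.0320] / 0.2051 = 0.2267 → 0.23
N(d₁) = N(0.23) = 0.5910
Δ_put = N(d₁) − 1 = 0.5910 − 1 = -0.4090

-0.4090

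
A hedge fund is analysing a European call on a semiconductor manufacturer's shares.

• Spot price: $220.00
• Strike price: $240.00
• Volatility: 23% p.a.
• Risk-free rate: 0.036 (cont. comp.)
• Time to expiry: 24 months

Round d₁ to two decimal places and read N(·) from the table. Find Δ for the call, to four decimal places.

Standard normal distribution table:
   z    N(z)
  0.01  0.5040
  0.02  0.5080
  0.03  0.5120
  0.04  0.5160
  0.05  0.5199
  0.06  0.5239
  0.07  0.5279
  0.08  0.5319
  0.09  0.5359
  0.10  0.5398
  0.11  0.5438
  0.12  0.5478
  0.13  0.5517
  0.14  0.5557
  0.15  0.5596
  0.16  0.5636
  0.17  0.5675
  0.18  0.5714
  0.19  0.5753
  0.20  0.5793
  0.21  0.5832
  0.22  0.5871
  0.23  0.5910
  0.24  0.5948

0.5478

σ√T = 0.23·√2 = 0.3253
ln(S/K) + (r + σ²/2)T = ln(220/240) + (0.036 + 0.23²/2)·2 = -0.0870 + 0.1249 = 0.0379
d₁ = 0.0379 / 0.3253 = 0.1165 ⇒ 0.12
N(d₁) = N(0.12) = 0.5478
Δ_call = N(d₁) = 0.5478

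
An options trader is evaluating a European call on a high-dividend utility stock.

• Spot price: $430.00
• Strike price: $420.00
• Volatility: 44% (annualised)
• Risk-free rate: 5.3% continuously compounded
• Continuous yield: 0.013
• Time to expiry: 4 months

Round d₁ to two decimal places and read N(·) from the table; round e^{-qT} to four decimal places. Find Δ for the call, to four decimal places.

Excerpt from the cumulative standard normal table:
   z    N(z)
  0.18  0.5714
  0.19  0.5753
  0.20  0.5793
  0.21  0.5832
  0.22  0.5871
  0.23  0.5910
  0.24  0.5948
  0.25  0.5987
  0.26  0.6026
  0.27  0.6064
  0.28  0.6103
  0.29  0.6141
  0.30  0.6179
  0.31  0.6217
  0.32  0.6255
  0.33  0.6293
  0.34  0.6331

T = 0.3333;  σ√T = 0.2540
d₁ = [ln(430/420) + (0.053 − 0.013 + 0.44²/2)·0.3333] / 0.2540 = [0.0235 + 0.0456] / 0.2540 = 0.2721 ⇒ 0.27
N(d₁) = N(0.27) = 0.6064
Δ_call = e^(−qT)·N(d₁) = 0.9957·0.6064 = 0.6038

0.6038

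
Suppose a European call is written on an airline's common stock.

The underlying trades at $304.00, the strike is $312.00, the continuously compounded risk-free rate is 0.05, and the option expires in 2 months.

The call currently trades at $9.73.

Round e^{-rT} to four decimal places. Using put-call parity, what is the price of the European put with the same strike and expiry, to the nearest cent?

e^(−rT) = e^(−0.05·0.1667) = 0.9917
Put-call parity: C − P = S − K·e^(−rT) = 304 − 312·0.9917 = 304 − 309.4104 = -5.4104
P = C − (C − P) = 9.73 − (-5.4104) = 15.1404

$15.14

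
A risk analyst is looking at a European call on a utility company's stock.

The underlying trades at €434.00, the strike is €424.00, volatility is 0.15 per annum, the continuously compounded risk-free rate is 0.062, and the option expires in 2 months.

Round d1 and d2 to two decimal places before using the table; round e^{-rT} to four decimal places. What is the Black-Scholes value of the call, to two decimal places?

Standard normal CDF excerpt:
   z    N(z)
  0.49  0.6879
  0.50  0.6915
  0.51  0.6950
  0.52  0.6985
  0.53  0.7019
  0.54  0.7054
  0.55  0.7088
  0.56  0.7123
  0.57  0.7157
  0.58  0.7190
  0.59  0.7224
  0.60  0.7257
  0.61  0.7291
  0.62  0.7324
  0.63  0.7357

€18.93

σ√T = 0.15 × 0.4082 = 0.0612
d₁ = [ln(434/424) + (0.062 + 0.15²/2)·0.1667] / 0.0612 = [0.0233 + 0.0122] / 0.0612 = 0.5800 which rounds to 0.58
d₂ = d₁ − σ√T = 0.5800 − 0.0612 = 0.5188 which rounds to 0.52
e^(−rT) = e^(−0.062·0.1667) = 0.9897
C = 434·N(0.58) − 424·0.9897·N(0.52) = 434·0.7190 − 424·0.9897·0.6985 = 312.0460 − 293.1135 = 18.9325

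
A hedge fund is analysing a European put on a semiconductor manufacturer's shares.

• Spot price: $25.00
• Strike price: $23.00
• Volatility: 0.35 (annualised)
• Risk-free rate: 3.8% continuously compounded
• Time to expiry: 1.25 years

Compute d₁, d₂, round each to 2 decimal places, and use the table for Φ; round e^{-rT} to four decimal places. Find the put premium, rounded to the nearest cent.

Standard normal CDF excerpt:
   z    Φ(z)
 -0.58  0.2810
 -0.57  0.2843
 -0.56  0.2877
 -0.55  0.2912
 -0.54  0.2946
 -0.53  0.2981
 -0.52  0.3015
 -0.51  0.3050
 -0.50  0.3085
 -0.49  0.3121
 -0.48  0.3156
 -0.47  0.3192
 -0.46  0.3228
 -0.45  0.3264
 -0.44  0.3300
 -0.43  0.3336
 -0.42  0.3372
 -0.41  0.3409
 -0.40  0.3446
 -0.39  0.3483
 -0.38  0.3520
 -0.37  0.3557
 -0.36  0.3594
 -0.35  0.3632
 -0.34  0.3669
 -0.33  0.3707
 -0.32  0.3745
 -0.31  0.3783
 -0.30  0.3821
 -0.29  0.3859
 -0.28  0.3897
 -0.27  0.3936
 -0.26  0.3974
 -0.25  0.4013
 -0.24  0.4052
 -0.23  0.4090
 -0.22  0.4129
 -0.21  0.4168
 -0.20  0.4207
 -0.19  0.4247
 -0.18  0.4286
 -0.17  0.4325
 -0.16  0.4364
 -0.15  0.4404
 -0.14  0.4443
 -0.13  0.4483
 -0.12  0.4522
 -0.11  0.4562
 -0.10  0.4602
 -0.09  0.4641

$2.29

σ√T = 0.35·√1.25 = 0.3913
d₁ = [ln(25/23) + (0.038 + ½·0.35²)·1.25] / (σ√T) = (0.0834 + 0.1241) / 0.3913 = 0.5301 ≈ 0.53
d₂ = 0.5301 − 0.3913 = 0.1388 ≈ 0.14
exp(−rT) = exp(−0.038·1.25) = 0.9536
N(−d₂) = N(-0.14) = 0.4443;  N(−d₁) = N(-0.53) = 0.2981
P = 23·0.9536·0.4443 − 25·0.2981 = 9.7447 − 7.4525 = 2.2922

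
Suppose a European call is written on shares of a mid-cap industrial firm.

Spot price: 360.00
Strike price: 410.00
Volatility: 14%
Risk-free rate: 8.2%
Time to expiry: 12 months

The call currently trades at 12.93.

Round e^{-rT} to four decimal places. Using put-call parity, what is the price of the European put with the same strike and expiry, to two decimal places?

e^(−rT) = e^(−0.082·1) = 0.9213
Put-call parity: C − P = S − K·e^(−rT) = 360 − 410·0.9213 = 360 − 377.7330 = -17.7330
P = C − (C − P) = 12.93 − (-17.7330) = 30.6630

30.66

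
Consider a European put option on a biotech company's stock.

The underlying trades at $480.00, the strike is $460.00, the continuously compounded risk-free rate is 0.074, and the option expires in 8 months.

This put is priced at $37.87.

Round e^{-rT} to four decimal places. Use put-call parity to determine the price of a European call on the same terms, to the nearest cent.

$80.00

e^(−rT) = e^(−0.074·0.6667) = 0.9519
Put-call parity: C − P = S − K·e^(−rT) = 480 − 460·0.9519 = 480 − 437.8740 = 42.1260
C = P + (C − P) = 37.87 + (42.1260) = 79.9960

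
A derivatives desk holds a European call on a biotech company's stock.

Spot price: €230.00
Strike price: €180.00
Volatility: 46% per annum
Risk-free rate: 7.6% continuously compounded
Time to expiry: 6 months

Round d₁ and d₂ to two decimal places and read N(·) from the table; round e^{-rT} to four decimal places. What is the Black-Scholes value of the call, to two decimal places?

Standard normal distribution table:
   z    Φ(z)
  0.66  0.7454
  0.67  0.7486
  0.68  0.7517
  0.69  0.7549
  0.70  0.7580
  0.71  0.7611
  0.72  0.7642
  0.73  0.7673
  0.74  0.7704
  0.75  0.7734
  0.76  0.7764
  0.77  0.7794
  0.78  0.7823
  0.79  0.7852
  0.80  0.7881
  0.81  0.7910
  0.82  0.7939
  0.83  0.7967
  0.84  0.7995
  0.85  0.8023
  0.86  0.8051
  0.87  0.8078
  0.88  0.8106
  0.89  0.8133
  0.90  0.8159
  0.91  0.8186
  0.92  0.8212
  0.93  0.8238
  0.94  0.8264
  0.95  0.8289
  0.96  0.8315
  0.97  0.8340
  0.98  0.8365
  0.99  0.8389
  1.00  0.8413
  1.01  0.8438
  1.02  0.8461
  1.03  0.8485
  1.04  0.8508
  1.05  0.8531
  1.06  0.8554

€63.27

σ√T = 0.46·√0.5 = 0.3253
d₁ = [ln(230/180) + (0.076 + 0.46²/2)·0.5] / 0.3253 = [0.2451 + 0.0909] / 0.3253 = 1.0331 ⇒ 1.03
d₂ = d₁ − σ√T = 1.0331 − 0.3253 = 0.7078 ⇒ 0.71
e^(−rT) = e^(−0.076·0.5) = 0.9627
C = 230·N(1.03) − 180·0.9627·N(0.71) = 230·0.8485 − 180·0.9627·0.7611 = 195.1550 − 131.8880 = 63.2670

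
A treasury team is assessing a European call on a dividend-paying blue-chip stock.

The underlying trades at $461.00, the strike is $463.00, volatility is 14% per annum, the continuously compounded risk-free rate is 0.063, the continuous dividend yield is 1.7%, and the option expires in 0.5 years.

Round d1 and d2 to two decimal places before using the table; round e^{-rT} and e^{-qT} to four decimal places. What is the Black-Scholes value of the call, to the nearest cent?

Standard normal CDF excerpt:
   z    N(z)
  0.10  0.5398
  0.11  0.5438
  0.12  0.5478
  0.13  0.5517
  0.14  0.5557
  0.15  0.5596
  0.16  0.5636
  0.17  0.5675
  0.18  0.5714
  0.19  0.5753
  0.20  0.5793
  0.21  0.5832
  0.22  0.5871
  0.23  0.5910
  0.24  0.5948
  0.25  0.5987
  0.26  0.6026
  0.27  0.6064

σ√T = 0.14·√0.5 = 0.0990
d₁ = [ln(461/463) + (0.063 − 0.017 + 0.14²/2)·0.5] / 0.0990 = [-0.0043 + 0.0279] / 0.0990 = 0.2381 which rounds to 0.24
d₂ = d₁ − σ√T = 0.2381 − 0.0990 = 0.1391 which rounds to 0.14
e^(−qT) = e^(−0.017·0.5) = 0.9915;  e^(−rT) = e^(−0.063·0.5) = 0.9690
N(d₁) = N(0.24) = 0.5948;  N(d₂) = N(0.14) = 0.5557
C = 461·0.9915·0.5948 − 463·0.9690·0.5557 = 271.8721 − 249.3131 = 22.5589

$22.56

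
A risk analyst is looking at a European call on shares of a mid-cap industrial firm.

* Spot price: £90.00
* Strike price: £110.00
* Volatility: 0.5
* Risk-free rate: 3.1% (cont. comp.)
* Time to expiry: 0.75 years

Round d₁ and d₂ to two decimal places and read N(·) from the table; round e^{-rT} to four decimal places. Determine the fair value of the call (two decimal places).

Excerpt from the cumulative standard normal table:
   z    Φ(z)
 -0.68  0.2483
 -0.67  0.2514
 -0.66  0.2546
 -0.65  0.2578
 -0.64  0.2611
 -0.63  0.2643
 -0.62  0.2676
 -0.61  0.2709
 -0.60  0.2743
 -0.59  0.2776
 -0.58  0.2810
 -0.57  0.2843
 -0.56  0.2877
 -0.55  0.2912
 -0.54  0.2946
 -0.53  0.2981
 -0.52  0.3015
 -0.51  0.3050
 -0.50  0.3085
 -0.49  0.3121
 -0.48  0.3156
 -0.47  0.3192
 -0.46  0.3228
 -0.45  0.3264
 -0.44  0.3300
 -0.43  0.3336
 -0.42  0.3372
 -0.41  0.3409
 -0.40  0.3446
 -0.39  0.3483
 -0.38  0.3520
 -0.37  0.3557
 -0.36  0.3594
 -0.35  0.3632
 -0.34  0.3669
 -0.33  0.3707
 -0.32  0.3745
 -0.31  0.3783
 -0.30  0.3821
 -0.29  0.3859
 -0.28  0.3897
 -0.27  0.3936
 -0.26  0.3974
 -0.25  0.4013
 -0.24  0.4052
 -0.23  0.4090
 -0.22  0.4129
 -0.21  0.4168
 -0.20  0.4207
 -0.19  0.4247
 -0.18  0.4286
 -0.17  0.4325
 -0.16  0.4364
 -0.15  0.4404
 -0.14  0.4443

σ√T = 0.5 × 0.8660 = 0.4330
d₁ = [ln(90/110) + (0.031 + 0.5²/2)·0.75] / 0.4330 = [-0.2007 + 0.1170] / 0.4330 = -0.1932 which rounds to -0.19
d₂ = d₁ − σ√T = -0.1932 − 0.4330 = -0.6262 which rounds to -0.63
exp(−rT) = exp(−0.031·0.75) = 0.9770
C = 90·N(-0.19) − 110·0.9770·N(-0.63) = 90·0.4247 − 110·0.9770·0.2643 = 38.2230 − 28.4043 = 9.8187

£9.82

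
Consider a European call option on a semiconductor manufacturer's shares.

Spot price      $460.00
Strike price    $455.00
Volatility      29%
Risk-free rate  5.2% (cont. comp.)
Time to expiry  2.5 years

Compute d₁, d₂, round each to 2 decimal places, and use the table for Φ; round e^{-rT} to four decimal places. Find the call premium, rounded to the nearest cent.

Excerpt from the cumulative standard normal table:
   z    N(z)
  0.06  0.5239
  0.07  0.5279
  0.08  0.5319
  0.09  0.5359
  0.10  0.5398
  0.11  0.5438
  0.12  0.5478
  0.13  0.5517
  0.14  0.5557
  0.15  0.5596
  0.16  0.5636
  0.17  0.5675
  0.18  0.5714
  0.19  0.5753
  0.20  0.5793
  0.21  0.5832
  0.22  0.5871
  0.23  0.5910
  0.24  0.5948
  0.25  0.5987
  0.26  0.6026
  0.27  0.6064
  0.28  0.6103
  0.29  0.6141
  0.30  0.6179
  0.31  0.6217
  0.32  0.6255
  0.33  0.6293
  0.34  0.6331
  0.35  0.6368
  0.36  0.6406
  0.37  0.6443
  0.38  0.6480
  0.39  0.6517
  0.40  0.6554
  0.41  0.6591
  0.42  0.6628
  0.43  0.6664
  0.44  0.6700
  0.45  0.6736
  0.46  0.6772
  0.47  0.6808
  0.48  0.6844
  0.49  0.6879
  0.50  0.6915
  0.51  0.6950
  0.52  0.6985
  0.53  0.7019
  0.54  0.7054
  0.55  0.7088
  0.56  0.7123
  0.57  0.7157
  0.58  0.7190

σ√T = 0.29 × 1.5811 = 0.4585
d₁ = [ln(460/455) + (0.052 + 0.29²/2)·2.5] / 0.4585 = [0.0109 + 0.2351] / 0.4585 = 0.5366 which rounds to 0.54
d₂ = d₁ − σ√T = 0.5366 − 0.4585 = 0.0781 which rounds to 0.08
e^(−rT) = e^(−0.052·2.5) = 0.8781
N(d₁) = N(0.54) = 0.7054;  N(d₂) = N(0.08) = 0.5319
C = 460·0.7054 − 455·0.8781·0.5319 = 324.4840 − 212.5129 = 111.9711

$111.97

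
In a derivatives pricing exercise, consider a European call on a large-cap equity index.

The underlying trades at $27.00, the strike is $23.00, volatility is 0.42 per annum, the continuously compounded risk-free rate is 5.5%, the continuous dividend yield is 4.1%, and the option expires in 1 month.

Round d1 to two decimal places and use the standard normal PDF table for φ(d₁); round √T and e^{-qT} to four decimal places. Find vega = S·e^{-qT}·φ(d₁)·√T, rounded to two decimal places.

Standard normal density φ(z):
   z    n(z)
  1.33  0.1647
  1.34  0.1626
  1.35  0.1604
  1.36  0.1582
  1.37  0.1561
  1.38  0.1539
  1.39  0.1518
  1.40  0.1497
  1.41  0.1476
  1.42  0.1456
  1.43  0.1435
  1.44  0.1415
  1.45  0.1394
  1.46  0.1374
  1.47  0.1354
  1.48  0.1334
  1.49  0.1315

1.18

T = 0.08333;  σ√T = 0.1212
d₁ = [ln(27/23) + (0.055 − 0.041 + 0.42²/2)·0.08333] / 0.1212 = [0.1603 + 0.0085] / 0.1212 = 1.3927 ⇒ 1.39
√T = √0.08333 = 0.2887
φ(d₁) = φ(1.39) = 0.1518
exp(−qT) = exp(−0.041·0.08333) = 0.9966
vega = S·exp(−qT)·φ(d₁)·√T = 27·0.9966·0.1518·0.2887 = 1.1792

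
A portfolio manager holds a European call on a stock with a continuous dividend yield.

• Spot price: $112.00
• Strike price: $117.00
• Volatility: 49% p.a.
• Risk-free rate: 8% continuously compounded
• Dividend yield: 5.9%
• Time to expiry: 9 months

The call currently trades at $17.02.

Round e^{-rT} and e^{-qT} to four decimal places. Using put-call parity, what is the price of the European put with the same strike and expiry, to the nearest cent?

exp(−qT) = exp(−0.059·0.75) = 0.9567;  exp(−rT) = exp(−0.08·0.75) = 0.9418
Put-call parity: C − P = S·e^(−qT) − K·e^(−rT) = 112·0.9567 − 117·0.9418 = 107.1504 − 110.1906 = -3.0402
P = C − (C − P) = 17.02 − (-3.0402) = 20.0602

$20.06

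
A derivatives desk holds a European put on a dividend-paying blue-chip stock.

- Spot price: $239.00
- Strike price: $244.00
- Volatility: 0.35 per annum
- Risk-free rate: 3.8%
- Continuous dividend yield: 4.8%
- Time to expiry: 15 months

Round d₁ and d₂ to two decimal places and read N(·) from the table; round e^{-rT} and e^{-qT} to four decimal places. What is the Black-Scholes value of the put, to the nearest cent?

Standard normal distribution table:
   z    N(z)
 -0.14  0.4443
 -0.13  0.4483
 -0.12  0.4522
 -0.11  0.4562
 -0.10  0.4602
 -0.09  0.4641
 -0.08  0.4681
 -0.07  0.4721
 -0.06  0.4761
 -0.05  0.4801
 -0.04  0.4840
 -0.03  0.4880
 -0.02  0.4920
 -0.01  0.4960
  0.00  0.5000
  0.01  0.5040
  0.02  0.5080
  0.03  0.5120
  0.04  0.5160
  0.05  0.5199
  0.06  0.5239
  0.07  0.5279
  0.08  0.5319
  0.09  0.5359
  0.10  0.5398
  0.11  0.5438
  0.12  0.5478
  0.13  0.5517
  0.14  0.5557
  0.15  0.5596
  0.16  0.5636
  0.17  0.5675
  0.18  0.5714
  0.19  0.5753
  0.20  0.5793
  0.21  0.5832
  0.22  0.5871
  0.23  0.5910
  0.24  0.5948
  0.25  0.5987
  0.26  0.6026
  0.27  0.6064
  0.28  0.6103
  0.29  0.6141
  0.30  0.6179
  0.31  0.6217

T = 1.25;  σ√T = 0.3913
d₁ = [ln(239/244) + (0.038 − 0.048 + 0.35²/2)·1.25] / 0.3913 = [-0.0207 + 0.0641] / 0.3913 = 0.1108 ⇒ 0.11
d₂ = d₁ − σ√T = 0.1108 − 0.3913 = -0.2805 ⇒ -0.28
exp(−qT) = exp(−0.048·1.25) = 0.9418;  exp(−rT) = exp(−0.038·1.25) = 0.9536
P = 244·0.9536·N(0.28) − 239·0.9418·N(-0.11) = 244·0.9536·0.6103 − 239·0.9418·0.4562 = 142.0036 − 102.6861 = 39.3175

$39.32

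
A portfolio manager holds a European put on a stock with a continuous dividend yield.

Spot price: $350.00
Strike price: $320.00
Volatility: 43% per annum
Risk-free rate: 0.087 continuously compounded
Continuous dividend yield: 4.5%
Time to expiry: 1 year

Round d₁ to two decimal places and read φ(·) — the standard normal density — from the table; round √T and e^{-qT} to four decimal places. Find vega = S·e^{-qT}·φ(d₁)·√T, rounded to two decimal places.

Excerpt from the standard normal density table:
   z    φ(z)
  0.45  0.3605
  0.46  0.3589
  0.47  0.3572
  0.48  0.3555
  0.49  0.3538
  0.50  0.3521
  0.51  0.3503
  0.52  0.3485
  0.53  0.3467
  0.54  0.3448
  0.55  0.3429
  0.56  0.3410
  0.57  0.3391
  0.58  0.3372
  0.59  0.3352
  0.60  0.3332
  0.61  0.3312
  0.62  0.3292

T = 1;  σ√T = 0.4300
d₁ = [ln(350/320) + (0.087 − 0.045 + 0.43²/2)·1] / 0.4300 = [0.0896 + 0.1344] / 0.4300 = 0.5211 ⇒ 0.52
√T = √1 = 1.0000
φ(d₁) = φ(0.52) = 0.3485
exp(−qT) = exp(−0.045·1) = 0.9560
vega = S·exp(−qT)·φ(d₁)·√T = 350·0.9560·0.3485·1.0000 = 116.6081

116.61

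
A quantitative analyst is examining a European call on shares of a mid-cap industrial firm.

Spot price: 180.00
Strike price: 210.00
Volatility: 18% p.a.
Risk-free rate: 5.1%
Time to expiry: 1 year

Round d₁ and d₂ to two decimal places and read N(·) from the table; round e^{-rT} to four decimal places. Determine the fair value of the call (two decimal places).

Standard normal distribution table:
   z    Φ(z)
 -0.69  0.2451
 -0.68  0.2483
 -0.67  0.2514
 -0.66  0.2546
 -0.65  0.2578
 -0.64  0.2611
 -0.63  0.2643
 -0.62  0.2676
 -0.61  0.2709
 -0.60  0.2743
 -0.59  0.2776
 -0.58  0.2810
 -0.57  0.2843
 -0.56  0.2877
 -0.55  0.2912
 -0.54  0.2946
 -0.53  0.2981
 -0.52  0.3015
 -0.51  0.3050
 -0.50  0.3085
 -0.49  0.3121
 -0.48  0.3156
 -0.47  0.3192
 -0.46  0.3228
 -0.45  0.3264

6.00

σ√T = 0.18 × 1.0000 = 0.1800
d₁ = [ln(180/210) + (0.051 + 0.18²/2)·1] / 0.1800 = [-0.1542 + 0.0672] / 0.1800 = -0.4831 → -0.48
d₂ = d₁ − σ√T = -0.4831 − 0.1800 = -0.6631 → -0.66
exp(−rT) = exp(−0.051·1) = 0.9503
N(d₁) = N(-0.48) = 0.3156;  N(d₂) = N(-0.66) = 0.2546
C = 180·0.3156 − 210·0.9503·0.2546 = 56.8080 − 50.8087 = 5.9993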